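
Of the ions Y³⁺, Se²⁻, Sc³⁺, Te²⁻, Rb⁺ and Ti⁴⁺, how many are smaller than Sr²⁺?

3

Electron counts and nuclear charges: Ti⁴⁺: 18 e⁻, Z=22, Sc³⁺: 18 e⁻, Z=21, Y³⁺: 36 e⁻, Z=39, Sr²⁺: 36 e⁻, Z=38, Rb⁺: 36 e⁻, Z=37, Se²⁻: 36 e⁻, Z=34, Te²⁻: 54 e⁻, Z=52. Ti⁴⁺ < Sc³⁺ (isoelectronic, higher Z=22 is smaller); Sc³⁺ < Y³⁺ (same group, 1 shell fewer); Y³⁺ < Sr²⁺ (isoelectronic, higher Z=39 is smaller); Sr²⁺ < Rb⁺ (isoelectronic, higher Z=38 is smaller); Rb⁺ < Se²⁻ (both 36 e⁻, Z=37>34); Se²⁻ < Te²⁻ (same group, 1 shell fewer).
Overall: Ti⁴⁺ < Sc³⁺ < Y³⁺ < Sr²⁺ < Rb⁺ < Se²⁻ < Te²⁻. Sr²⁺ has 3 below it and 3 above. So 3 are smaller.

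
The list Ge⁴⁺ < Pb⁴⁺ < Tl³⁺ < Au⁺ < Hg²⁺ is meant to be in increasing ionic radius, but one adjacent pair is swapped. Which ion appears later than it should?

Hg²⁺

Check each adjacent pair. Au⁺ and Hg²⁺ are reversed: Hg²⁺ and Au⁺ share 78 electrons; the higher nuclear charge on Hg (Z=80) contracts it more, so Hg²⁺ < Au⁺. No other neighbouring pair contradicts the periodic trends, so Hg²⁺ is the ion listed too late.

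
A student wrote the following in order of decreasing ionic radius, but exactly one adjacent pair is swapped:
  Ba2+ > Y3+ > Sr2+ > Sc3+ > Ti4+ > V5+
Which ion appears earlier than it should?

Y3+

Scanning neighbour by neighbour, only Y3+/Sr2+ violates a trend: Y3+ and Sr2+ share 36 electrons; the higher nuclear charge on Y (Z=39) contracts it more, so Y3+ < Sr2+. That makes Y3+ the one sitting a position early relative to where it belongs.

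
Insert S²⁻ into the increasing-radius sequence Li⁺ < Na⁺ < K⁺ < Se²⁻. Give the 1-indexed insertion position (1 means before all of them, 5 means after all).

4

Electron counts and nuclear charges: Li⁺ (Z=3, 2 e⁻), Na⁺ (Z=11, 10 e⁻), K⁺ (Z=19, 18 e⁻), S²⁻ (Z=16, 18 e⁻), Se²⁻ (Z=34, 36 e⁻). Li⁺ < Na⁺ (same group, period 2 vs 3); Na⁺ < K⁺ (same group, period 3 vs 4); K⁺ < S²⁻ (both 18 e⁻, Z=19>16); S²⁻ < Se²⁻ (same group, 1 shell fewer).
Merged order: Li⁺ < Na⁺ < K⁺ < S²⁻ < Se²⁻ — S²⁻ is number 4.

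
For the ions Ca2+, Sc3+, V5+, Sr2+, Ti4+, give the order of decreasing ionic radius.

Sr2+ > Ca2+ > Sc3+ > Ti4+ > V5+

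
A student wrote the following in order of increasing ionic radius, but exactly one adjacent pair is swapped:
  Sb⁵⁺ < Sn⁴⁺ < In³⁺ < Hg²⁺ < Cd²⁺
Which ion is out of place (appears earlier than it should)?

Scanning neighbour by neighbour, only Hg²⁺/Cd²⁺ violates a trend: same group and charge — period 5 sits above period 6, so Cd²⁺ is smaller. That makes Hg²⁺ the one sitting a position early relative to where it belongs.

Hg²⁺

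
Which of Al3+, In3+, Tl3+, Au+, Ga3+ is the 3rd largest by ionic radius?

In3+

First list Z and electron count for each: Al3+ (Z=13, 10 e⁻), Ga3+ (Z=31, 28 e⁻), In3+ (Z=49, 46 e⁻), Tl3+ (Z=81, 78 e⁻), Au+ (Z=79, 78 e⁻). Al3+ < Ga3+ (same group, 1 shell fewer); Ga3+ < In3+ (same group, period 4 vs 5); In3+ < Tl3+ (same group, period 5 vs 6); Tl3+ < Au+ (both 78 e⁻, Z=81>79).
Ordering: Al3+ < Ga3+ < In3+ < Tl3+ < Au+. The 3rd largest is In3+.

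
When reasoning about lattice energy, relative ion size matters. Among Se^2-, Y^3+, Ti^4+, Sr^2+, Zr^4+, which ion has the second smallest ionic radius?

Zr^4+

First list Z and electron count for each: Ti^4+: 18 e⁻, Z=22, Zr^4+: 36 e⁻, Z=40, Y^3+: 36 e⁻, Z=39, Sr^2+: 36 e⁻, Z=38, Se^2-: 36 e⁻, Z=34. Ti^4+ < Zr^4+ (same group, period 4 vs 5); Zr^4+ < Y^3+ (both 36 e⁻, Z=40>39); Y^3+ < Sr^2+ (isoelectronic, higher Z=39 is smaller); Sr^2+ < Se^2- (isoelectronic, higher Z=38 is smaller).
So the order is Ti^4+ < Zr^4+ < Y^3+ < Sr^2+ < Se^2-; the 2nd-smallest ion is Zr^4+.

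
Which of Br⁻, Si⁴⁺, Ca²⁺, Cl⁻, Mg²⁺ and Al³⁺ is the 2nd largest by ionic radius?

Si⁴⁺: 10 e⁻, Z=14, Al³⁺: 10 e⁻, Z=13, Mg²⁺: 10 e⁻, Z=12, Ca²⁺: 18 e⁻, Z=20, Cl⁻: 18 e⁻, Z=17, Br⁻: 36 e⁻, Z=35. Si⁴⁺ < Al³⁺ (isoelectronic, higher Z=14 is smaller); Al³⁺ < Mg²⁺ (isoelectronic, higher Z=13 is smaller); Mg²⁺ < Ca²⁺ (same group, 1 shell fewer); Ca²⁺ < Cl⁻ (isoelectronic, higher Z=20 is smaller); Cl⁻ < Br⁻ (same group, period 3 vs 4).
Ordering: Si⁴⁺ < Al³⁺ < Mg²⁺ < Ca²⁺ < Cl⁻ < Br⁻. The 2nd largest is Cl⁻.

Cl⁻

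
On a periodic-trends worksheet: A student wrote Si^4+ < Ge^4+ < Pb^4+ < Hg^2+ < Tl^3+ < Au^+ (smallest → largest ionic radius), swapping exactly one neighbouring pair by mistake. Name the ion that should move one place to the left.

The pair Hg^2+, Tl^3+ is the wrong way round — Tl^3+ and Hg^2+ share 78 electrons; the higher nuclear charge on Tl (Z=81) contracts it more, so Tl^3+ < Hg^2+. All other adjacent pairs agree with periodic trends, so Tl^3+ is the misplaced ion.

Tl^3+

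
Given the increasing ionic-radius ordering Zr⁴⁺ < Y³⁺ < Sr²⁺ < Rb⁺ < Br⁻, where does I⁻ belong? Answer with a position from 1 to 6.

Work out protons and electrons: Zr⁴⁺ (Z=40, 36 e⁻), Y³⁺ (Z=39, 36 e⁻), Sr²⁺ (Z=38, 36 e⁻), Rb⁺ (Z=37, 36 e⁻), Br⁻ (Z=35, 36 e⁻), I⁻ (Z=53, 54 e⁻). Zr⁴⁺ < Y³⁺ (isoelectronic, higher Z=40 is smaller); Y³⁺ < Sr²⁺ (both 36 e⁻, Z=39>38); Sr²⁺ < Rb⁺ (isoelectronic, higher Z=38 is smaller); Rb⁺ < Br⁻ (both 36 e⁻, Z=37>35); Br⁻ < I⁻ (same group, period 4 vs 5).
With I⁻ included the full order is Zr⁴⁺ < Y³⁺ < Sr²⁺ < Rb⁺ < Br⁻ < I⁻, so it takes position 6.

6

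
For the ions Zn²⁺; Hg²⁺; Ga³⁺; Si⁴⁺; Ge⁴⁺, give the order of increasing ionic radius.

Si⁴⁺ < Ge⁴⁺ < Ga³⁺ < Zn²⁺ < Hg²⁺

First list Z and electron count for each: Si⁴⁺ (Z=14, 10 e⁻), Ge⁴⁺ (Z=32, 28 e⁻), Ga³⁺ (Z=31, 28 e⁻), Zn²⁺ (Z=30, 28 e⁻), Hg²⁺ (Z=80, 78 e⁻). Si⁴⁺ < Ge⁴⁺ (same group, 1 shell fewer); Ge⁴⁺ < Ga³⁺ (both 28 e⁻, Z=32>31); Ga³⁺ < Zn²⁺ (both 28 e⁻, Z=31>30); Zn²⁺ < Hg²⁺ (same group, 2 shells fewer).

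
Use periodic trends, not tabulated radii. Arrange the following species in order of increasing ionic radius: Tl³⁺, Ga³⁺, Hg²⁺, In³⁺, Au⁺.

Ga³⁺ (Z=31, 28 e⁻), In³⁺ (Z=49, 46 e⁻), Tl³⁺ (Z=81, 78 e⁻), Hg²⁺ (Z=80, 78 e⁻), Au⁺ (Z=79, 78 e⁻). Ga³⁺ < In³⁺ (same group, period 4 vs 5); In³⁺ < Tl³⁺ (same group, 1 shell fewer); Tl³⁺ < Hg²⁺ (both 78 e⁻, Z=81>80); Hg²⁺ < Au⁺ (both 78 e⁻, Z=80>79).

Ga³⁺ < In³⁺ < Tl³⁺ < Hg²⁺ < Au⁺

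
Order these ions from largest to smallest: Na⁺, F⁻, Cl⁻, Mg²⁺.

Electron counts and nuclear charges: Mg²⁺: 10 e⁻, Z=12, Na⁺: 10 e⁻, Z=11, F⁻: 10 e⁻, Z=9, Cl⁻: 18 e⁻, Z=17. Mg²⁺ < Na⁺ (isoelectronic, higher Z=12 is smaller); Na⁺ < F⁻ (both 10 e⁻, Z=11>9); F⁻ < Cl⁻ (same group, 1 shell fewer).

Cl⁻ > F⁻ > Na⁺ > Mg²⁺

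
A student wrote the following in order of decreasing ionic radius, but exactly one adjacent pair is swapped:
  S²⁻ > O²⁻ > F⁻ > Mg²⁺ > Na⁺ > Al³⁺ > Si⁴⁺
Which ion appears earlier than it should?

Mg²⁺

Compare adjacent ions: they are isoelectronic (10 e⁻) and Mg has more protons than Na (12 vs 11), making Mg²⁺ smaller — yet in this decreasing list Mg²⁺ sits before Na⁺. Nothing else is reversed, so Mg²⁺ should move one place to the right.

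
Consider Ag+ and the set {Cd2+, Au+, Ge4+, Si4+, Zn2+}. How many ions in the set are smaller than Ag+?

4

Tabulating Z and e⁻: Si4+: 10 e⁻, Z=14, Ge4+: 28 e⁻, Z=32, Zn2+: 28 e⁻, Z=30, Cd2+: 46 e⁻, Z=48, Ag+: 46 e⁻, Z=47, Au+: 78 e⁻, Z=79. Si4+ < Ge4+ (same group, period 3 vs 4); Ge4+ < Zn2+ (isoelectronic, higher Z=32 is smaller); Zn2+ < Cd2+ (same group, 1 shell fewer); Cd2+ < Ag+ (isoelectronic, higher Z=48 is smaller); Ag+ < Au+ (same group, 1 shell fewer).
Ordering all of them (including Ag+) by radius gives Si4+ < Ge4+ < Zn2+ < Cd2+ < Ag+ < Au+. That's 4.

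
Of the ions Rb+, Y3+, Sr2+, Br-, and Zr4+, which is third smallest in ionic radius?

These species are isoelectronic with 36 electrons. The only difference is the number of protons: Zr4+ (Z=40), Y3+ (Z=39), Sr2+ (Z=38), Rb+ (Z=37), Br- (Z=35). The strongest nuclear pull (Zr4+) gives the smallest ion.
So the order is Zr4+ < Y3+ < Sr2+ < Rb+ < Br-; the 3rd-smallest ion is Sr2+.

Sr2+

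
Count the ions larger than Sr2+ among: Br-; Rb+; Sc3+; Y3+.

2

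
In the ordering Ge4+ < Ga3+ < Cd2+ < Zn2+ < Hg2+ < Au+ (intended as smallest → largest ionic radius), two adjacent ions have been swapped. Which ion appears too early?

Cd2+

The pair Cd2+, Zn2+ is the wrong way round — both in group 12 with the same charge; Zn2+ (period 4) has the smaller radius. All other adjacent pairs agree with periodic trends, so Cd2+ is the misplaced ion.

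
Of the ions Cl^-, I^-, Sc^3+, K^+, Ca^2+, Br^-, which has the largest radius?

I^-

Sc^3+ has 18 e⁻ (Z=21), Ca^2+ has 18 e⁻ (Z=20), K^+ has 18 e⁻ (Z=19), Cl^- has 18 e⁻ (Z=17), Br^- has 36 e⁻ (Z=35), I^- has 54 e⁻ (Z=53). Sc^3+ < Ca^2+ (isoelectronic, higher Z=21 is smaller); Ca^2+ < K^+ (isoelectronic, higher Z=20 is smaller); K^+ < Cl^- (both 18 e⁻, Z=19>17); Cl^- < Br^- (same group, 1 shell fewer); Br^- < I^- (same group, period 4 vs 5).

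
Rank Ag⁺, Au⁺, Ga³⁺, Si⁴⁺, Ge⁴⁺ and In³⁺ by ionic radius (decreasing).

Au⁺ > Ag⁺ > In³⁺ > Ga³⁺ > Ge⁴⁺ > Si⁴⁺

Work out protons and electrons: Si⁴⁺ (Z=14, 10 e⁻), Ge⁴⁺ (Z=32, 28 e⁻), Ga³⁺ (Z=31, 28 e⁻), In³⁺ (Z=49, 46 e⁻), Ag⁺ (Z=47, 46 e⁻), Au⁺ (Z=79, 78 e⁻). Si⁴⁺ < Ge⁴⁺ (same group, period 3 vs 4); Ge⁴⁺ < Ga³⁺ (isoelectronic, higher Z=32 is smaller); Ga³⁺ < In³⁺ (same group, 1 shell fewer); In³⁺ < Ag⁺ (both 46 e⁻, Z=49>47); Ag⁺ < Au⁺ (same group, 1 shell fewer).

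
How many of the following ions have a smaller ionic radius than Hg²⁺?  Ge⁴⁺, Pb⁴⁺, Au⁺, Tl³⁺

3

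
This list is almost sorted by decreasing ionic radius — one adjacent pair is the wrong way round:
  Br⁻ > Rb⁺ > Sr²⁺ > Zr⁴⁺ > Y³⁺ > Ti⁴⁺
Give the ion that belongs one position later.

Zr⁴⁺

Check each adjacent pair. Zr⁴⁺ and Y³⁺ are reversed: Zr⁴⁺ and Y³⁺ share 36 electrons; the higher nuclear charge on Zr (Z=40) contracts it more, so Zr⁴⁺ < Y³⁺. No other neighbouring pair contradicts the periodic trends, so Zr⁴⁺ is the ion listed too early.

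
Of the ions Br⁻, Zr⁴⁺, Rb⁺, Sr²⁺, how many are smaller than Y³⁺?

1

Isoelectronic series (36 e⁻ each). Size is set by nuclear charge: more protons means a smaller ion. Zr⁴⁺ (Z=40), Y³⁺ (Z=39), Sr²⁺ (Z=38), Rb⁺ (Z=37), Br⁻ (Z=35).
Overall: Zr⁴⁺ < Y³⁺ < Sr²⁺ < Rb⁺ < Br⁻. Y³⁺ has 1 below it and 3 above. Count: 1.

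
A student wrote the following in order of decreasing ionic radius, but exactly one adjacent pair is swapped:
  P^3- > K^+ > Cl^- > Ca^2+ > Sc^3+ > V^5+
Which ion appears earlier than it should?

K^+

Compare adjacent ions: K^+ and Cl^- share 18 electrons; the higher nuclear charge on K (Z=19) contracts it more, so K^+ < Cl^- — yet in this decreasing list K^+ sits before Cl^-. Nothing else is reversed, so K^+ should move one place to the right.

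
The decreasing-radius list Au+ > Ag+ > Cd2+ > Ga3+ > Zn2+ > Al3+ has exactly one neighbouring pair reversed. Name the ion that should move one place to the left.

Scanning neighbour by neighbour, only Ga3+/Zn2+ violates a trend: Ga3+ and Zn2+ share 28 electrons; the higher nuclear charge on Ga (Z=31) contracts it more, so Ga3+ < Zn2+. That makes Zn2+ the one sitting a position late relative to where it belongs.

Zn2+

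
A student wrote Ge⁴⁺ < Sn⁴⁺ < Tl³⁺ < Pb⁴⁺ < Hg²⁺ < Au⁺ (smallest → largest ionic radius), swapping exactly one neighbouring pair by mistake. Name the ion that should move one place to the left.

Pb⁴⁺

The pair Tl³⁺, Pb⁴⁺ is the wrong way round — both have 78 electrons but Z(Pb)=82 > Z(Tl)=81, so Pb⁴⁺ should be the smaller of the two. All other adjacent pairs agree with periodic trends, so Pb⁴⁺ is the misplaced ion.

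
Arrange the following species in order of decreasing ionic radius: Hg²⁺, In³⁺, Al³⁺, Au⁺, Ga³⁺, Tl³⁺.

Au⁺ > Hg²⁺ > Tl³⁺ > In³⁺ > Ga³⁺ > Al³⁺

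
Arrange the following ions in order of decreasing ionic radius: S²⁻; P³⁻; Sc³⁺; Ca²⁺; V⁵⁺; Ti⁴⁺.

All of these have 18 electrons (isoelectronic). With the same electron cloud, the ion with the most protons pulls it in tightest. Nuclear charges: V⁵⁺ (Z=23), Ti⁴⁺ (Z=22), Sc³⁺ (Z=21), Ca²⁺ (Z=20), S²⁻ (Z=16), P³⁻ (Z=15). Highest Z is smallest.

P³⁻ > S²⁻ > Ca²⁺ > Sc³⁺ > Ti⁴⁺ > V⁵⁺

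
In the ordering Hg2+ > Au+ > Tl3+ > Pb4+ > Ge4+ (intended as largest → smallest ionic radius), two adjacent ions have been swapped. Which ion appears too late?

Au+

Check each adjacent pair. Hg2+ and Au+ are reversed: Hg2+ and Au+ share 78 electrons; the higher nuclear charge on Hg (Z=80) contracts it more, so Hg2+ < Au+. No other neighbouring pair contradicts the periodic trends, so Au+ is the ion listed too late.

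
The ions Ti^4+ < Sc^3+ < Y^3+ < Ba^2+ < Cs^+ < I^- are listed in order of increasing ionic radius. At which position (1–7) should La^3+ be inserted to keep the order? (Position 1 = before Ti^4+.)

Work out protons and electrons: Ti^4+: 18 e⁻, Z=22, Sc^3+: 18 e⁻, Z=21, Y^3+: 36 e⁻, Z=39, La^3+: 54 e⁻, Z=57, Ba^2+: 54 e⁻, Z=56, Cs^+: 54 e⁻, Z=55, I^-: 54 e⁻, Z=53. Ti^4+ < Sc^3+ (isoelectronic, higher Z=22 is smaller); Sc^3+ < Y^3+ (same group, period 4 vs 5); Y^3+ < La^3+ (same group, period 5 vs 6); La^3+ < Ba^2+ (isoelectronic, higher Z=57 is smaller); Ba^2+ < Cs^+ (both 54 e⁻, Z=56>55); Cs^+ < I^- (both 54 e⁻, Z=55>53).
With La^3+ included the full order is Ti^4+ < Sc^3+ < Y^3+ < La^3+ < Ba^2+ < Cs^+ < I^-, so it takes position 4.

4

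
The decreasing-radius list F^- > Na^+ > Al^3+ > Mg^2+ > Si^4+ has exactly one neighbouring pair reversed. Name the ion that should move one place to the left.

The pair Al^3+, Mg^2+ is the wrong way round — they are isoelectronic (10 e⁻) and Al has more protons than Mg (13 vs 12), making Al^3+ smaller. All other adjacent pairs agree with periodic trends, so Mg^2+ is the misplaced ion.

Mg^2+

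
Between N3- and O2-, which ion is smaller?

Each ion has 10 electrons. The ranking follows nuclear charge in reverse — greater Z gives a smaller radius. O2- (Z=8), N3- (Z=7).

O2-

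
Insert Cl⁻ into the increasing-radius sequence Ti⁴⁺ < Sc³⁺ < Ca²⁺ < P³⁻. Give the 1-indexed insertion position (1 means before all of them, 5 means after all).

Isoelectronic series (18 e⁻ each). Size is set by nuclear charge: more protons means a smaller ion. Ti⁴⁺ (Z=22), Sc³⁺ (Z=21), Ca²⁺ (Z=20), Cl⁻ (Z=17), P³⁻ (Z=15).
The complete sequence is Ti⁴⁺ < Sc³⁺ < Ca²⁺ < Cl⁻ < P³⁻. Cl⁻ sits at position 4.

4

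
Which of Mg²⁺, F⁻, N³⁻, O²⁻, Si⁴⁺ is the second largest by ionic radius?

All of these have 10 electrons (isoelectronic). With the same electron cloud, the ion with the most protons pulls it in tightest. Nuclear charges: Si⁴⁺ (Z=14), Mg²⁺ (Z=12), F⁻ (Z=9), O²⁻ (Z=8), N³⁻ (Z=7). Highest Z is smallest.
Full ascending order: Si⁴⁺ < Mg²⁺ < F⁻ < O²⁻ < N³⁻. Counting from the largest, position 2 is O²⁻.

O²⁻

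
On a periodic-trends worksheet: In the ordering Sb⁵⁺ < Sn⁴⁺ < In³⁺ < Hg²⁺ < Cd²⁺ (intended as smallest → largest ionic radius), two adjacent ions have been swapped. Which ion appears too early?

Check each adjacent pair. Hg²⁺ and Cd²⁺ are reversed: both in group 12 with the same charge; Cd²⁺ (period 5) has the smaller radius. No other neighbouring pair contradicts the periodic trends, so Hg²⁺ is the ion listed too early.

Hg²⁺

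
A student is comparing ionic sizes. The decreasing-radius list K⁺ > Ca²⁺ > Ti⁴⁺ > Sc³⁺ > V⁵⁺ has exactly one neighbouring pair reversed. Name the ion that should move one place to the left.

Sc³⁺

Check each adjacent pair. Ti⁴⁺ and Sc³⁺ are reversed: both have 18 electrons but Z(Ti)=22 > Z(Sc)=21, so Ti⁴⁺ should be the smaller of the two. No other neighbouring pair contradicts the periodic trends, so Sc³⁺ is the ion listed too late.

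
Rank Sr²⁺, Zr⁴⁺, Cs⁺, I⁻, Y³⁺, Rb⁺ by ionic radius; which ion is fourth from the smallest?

Zr⁴⁺ has 36 e⁻ (Z=40), Y³⁺ has 36 e⁻ (Z=39), Sr²⁺ has 36 e⁻ (Z=38), Rb⁺ has 36 e⁻ (Z=37), Cs⁺ has 54 e⁻ (Z=55), I⁻ has 54 e⁻ (Z=53). Zr⁴⁺ < Y³⁺ (isoelectronic, higher Z=40 is smaller); Y³⁺ < Sr²⁺ (isoelectronic, higher Z=39 is smaller); Sr²⁺ < Rb⁺ (both 36 e⁻, Z=38>37); Rb⁺ < Cs⁺ (same group, 1 shell fewer); Cs⁺ < I⁻ (isoelectronic, higher Z=55 is smaller).
Ordering: Zr⁴⁺ < Y³⁺ < Sr²⁺ < Rb⁺ < Cs⁺ < I⁻. The fourth smallest is Rb⁺.

Rb⁺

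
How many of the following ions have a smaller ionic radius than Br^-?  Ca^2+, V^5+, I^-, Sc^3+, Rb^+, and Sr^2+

5

First list Z and electron count for each: V^5+: 18 e⁻, Z=23, Sc^3+: 18 e⁻, Z=21, Ca^2+: 18 e⁻, Z=20, Sr^2+: 36 e⁻, Z=38, Rb^+: 36 e⁻, Z=37, Br^-: 36 e⁻, Z=35, I^-: 54 e⁻, Z=53. V^5+ < Sc^3+ (isoelectronic, higher Z=23 is smaller); Sc^3+ < Ca^2+ (both 18 e⁻, Z=21>20); Ca^2+ < Sr^2+ (same group, period 4 vs 5); Sr^2+ < Rb^+ (isoelectronic, higher Z=38 is smaller); Rb^+ < Br^- (isoelectronic, higher Z=37 is smaller); Br^- < I^- (same group, 1 shell fewer).
Relative to Br^-, the ions that are smaller are V^5+, Sc^3+, Ca^2+, Sr^2+, Rb^+. So 5 are smaller.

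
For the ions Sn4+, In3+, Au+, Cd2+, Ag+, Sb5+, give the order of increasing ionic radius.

Sb5+ (Z=51, 46 e⁻), Sn4+ (Z=50, 46 e⁻), In3+ (Z=49, 46 e⁻), Cd2+ (Z=48, 46 e⁻), Ag+ (Z=47, 46 e⁻), Au+ (Z=79, 78 e⁻). Sb5+ < Sn4+ (isoelectronic, higher Z=51 is smaller); Sn4+ < In3+ (isoelectronic, higher Z=50 is smaller); In3+ < Cd2+ (both 46 e⁻, Z=49>48); Cd2+ < Ag+ (both 46 e⁻, Z=48>47); Ag+ < Au+ (same group, period 5 vs 6).

Sb5+ < Sn4+ < In3+ < Cd2+ < Ag+ < Au+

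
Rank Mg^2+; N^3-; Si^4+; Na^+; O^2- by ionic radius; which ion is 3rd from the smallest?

Na^+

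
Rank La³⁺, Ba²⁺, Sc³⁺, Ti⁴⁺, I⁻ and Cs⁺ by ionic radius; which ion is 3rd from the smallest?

La³⁺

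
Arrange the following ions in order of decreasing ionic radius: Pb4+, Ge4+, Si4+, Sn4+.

Same group, same charge. Going down the group adds an extra shell of electrons, so the ion gets larger: Si4+ is highest in the group and smallest.

Pb4+ > Sn4+ > Ge4+ > Si4+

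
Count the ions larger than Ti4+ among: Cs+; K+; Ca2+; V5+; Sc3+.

V5+: 18 e⁻, Z=23, Ti4+: 18 e⁻, Z=22, Sc3+: 18 e⁻, Z=21, Ca2+: 18 e⁻, Z=20, K+: 18 e⁻, Z=19, Cs+: 54 e⁻, Z=55. V5+ < Ti4+ (isoelectronic, higher Z=23 is smaller); Ti4+ < Sc3+ (isoelectronic, higher Z=22 is smaller); Sc3+ < Ca2+ (both 18 e⁻, Z=21>20); Ca2+ < K+ (isoelectronic, higher Z=20 is smaller); K+ < Cs+ (same group, 2 shells fewer).
Placing each against Ti4+: smaller — V5+; larger — Sc3+, Ca2+, K+, Cs+. That's 4.

4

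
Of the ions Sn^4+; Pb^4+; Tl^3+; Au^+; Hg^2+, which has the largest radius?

Au^+

Electron counts and nuclear charges: Sn^4+ (Z=50, 46 e⁻), Pb^4+ (Z=82, 78 e⁻), Tl^3+ (Z=81, 78 e⁻), Hg^2+ (Z=80, 78 e⁻), Au^+ (Z=79, 78 e⁻). Sn^4+ < Pb^4+ (same group, 1 shell fewer); Pb^4+ < Tl^3+ (isoelectronic, higher Z=82 is smaller); Tl^3+ < Hg^2+ (both 78 e⁻, Z=81>80); Hg^2+ < Au^+ (both 78 e⁻, Z=80>79).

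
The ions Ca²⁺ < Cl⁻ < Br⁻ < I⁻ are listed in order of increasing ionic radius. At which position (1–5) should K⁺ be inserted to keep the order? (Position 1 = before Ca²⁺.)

Electron counts and nuclear charges: Ca²⁺ (Z=20, 18 e⁻), K⁺ (Z=19, 18 e⁻), Cl⁻ (Z=17, 18 e⁻), Br⁻ (Z=35, 36 e⁻), I⁻ (Z=53, 54 e⁻). Ca²⁺ < K⁺ (isoelectronic, higher Z=20 is smaller); K⁺ < Cl⁻ (both 18 e⁻, Z=19>17); Cl⁻ < Br⁻ (same group, 1 shell fewer); Br⁻ < I⁻ (same group, 1 shell fewer).
The complete sequence is Ca²⁺ < K⁺ < Cl⁻ < Br⁻ < I⁻. K⁺ sits at position 2.

2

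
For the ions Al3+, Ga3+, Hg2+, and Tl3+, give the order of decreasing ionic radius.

Hg2+ > Tl3+ > Ga3+ > Al3+

Electron counts and nuclear charges: Al3+ has 10 e⁻ (Z=13), Ga3+ has 28 e⁻ (Z=31), Tl3+ has 78 e⁻ (Z=81), Hg2+ has 78 e⁻ (Z=80). Al3+ < Ga3+ (same group, 1 shell fewer); Ga3+ < Tl3+ (same group, 2 shells fewer); Tl3+ < Hg2+ (both 78 e⁻, Z=81>80).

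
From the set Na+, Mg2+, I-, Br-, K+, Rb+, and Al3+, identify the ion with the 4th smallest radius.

Al3+: 10 e⁻, Z=13, Mg2+: 10 e⁻, Z=12, Na+: 10 e⁻, Z=11, K+: 18 e⁻, Z=19, Rb+: 36 e⁻, Z=37, Br-: 36 e⁻, Z=35, I-: 54 e⁻, Z=53. Al3+ < Mg2+ (isoelectronic, higher Z=13 is smaller); Mg2+ < Na+ (isoelectronic, higher Z=12 is smaller); Na+ < K+ (same group, 1 shell fewer); K+ < Rb+ (same group, period 4 vs 5); Rb+ < Br- (both 36 e⁻, Z=37>35); Br- < I- (same group, 1 shell fewer).
Full ascending order: Al3+ < Mg2+ < Na+ < K+ < Rb+ < Br- < I-. Counting from the smallest, position 4 is K+.

K+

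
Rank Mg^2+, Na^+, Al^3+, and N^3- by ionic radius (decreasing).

All of these have 10 electrons (isoelectronic). With the same electron cloud, the ion with the most protons pulls it in tightest. Nuclear charges: Al^3+ (Z=13), Mg^2+ (Z=12), Na^+ (Z=11), N^3- (Z=7). Highest Z is smallest.

N^3- > Na^+ > Mg^2+ > Al^3+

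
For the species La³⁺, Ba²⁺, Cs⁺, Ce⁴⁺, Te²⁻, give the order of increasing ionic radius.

All of these have 54 electrons (isoelectronic). With the same electron cloud, the ion with the most protons pulls it in tightest. Nuclear charges: Ce⁴⁺ (Z=58), La³⁺ (Z=57), Ba²⁺ (Z=56), Cs⁺ (Z=55), Te²⁻ (Z=52). Highest Z is smallest.

Ce⁴⁺ < La³⁺ < Ba²⁺ < Cs⁺ < Te²⁻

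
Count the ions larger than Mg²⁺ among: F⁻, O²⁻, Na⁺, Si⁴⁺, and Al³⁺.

3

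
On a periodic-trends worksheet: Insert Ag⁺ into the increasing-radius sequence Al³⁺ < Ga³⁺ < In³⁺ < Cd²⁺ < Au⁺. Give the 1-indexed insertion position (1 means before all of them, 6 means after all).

Tabulating Z and e⁻: Al³⁺: 10 e⁻, Z=13, Ga³⁺: 28 e⁻, Z=31, In³⁺: 46 e⁻, Z=49, Cd²⁺: 46 e⁻, Z=48, Ag⁺: 46 e⁻, Z=47, Au⁺: 78 e⁻, Z=79. Al³⁺ < Ga³⁺ (same group, period 3 vs 4); Ga³⁺ < In³⁺ (same group, 1 shell fewer); In³⁺ < Cd²⁺ (both 46 e⁻, Z=49>48); Cd²⁺ < Ag⁺ (isoelectronic, higher Z=48 is smaller); Ag⁺ < Au⁺ (same group, 1 shell fewer).
The complete sequence is Al³⁺ < Ga³⁺ < In³⁺ < Cd²⁺ < Ag⁺ < Au⁺. Ag⁺ sits at position 5.

5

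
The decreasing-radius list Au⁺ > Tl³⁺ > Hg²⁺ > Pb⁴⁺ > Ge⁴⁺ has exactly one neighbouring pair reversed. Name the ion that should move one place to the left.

Hg²⁺

Compare adjacent ions: they are isoelectronic (78 e⁻) and Tl has more protons than Hg (81 vs 80), making Tl³⁺ smaller — yet in this decreasing list Tl³⁺ sits before Hg²⁺. Nothing else is reversed, so Hg²⁺ should move one place to the left.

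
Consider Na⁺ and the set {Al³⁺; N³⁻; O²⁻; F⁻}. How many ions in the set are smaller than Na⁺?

1

All of these have 10 electrons (isoelectronic). With the same electron cloud, the ion with the most protons pulls it in tightest. Nuclear charges: Al³⁺ (Z=13), Na⁺ (Z=11), F⁻ (Z=9), O²⁻ (Z=8), N³⁻ (Z=7). Highest Z is smallest.
Relative to Na⁺, the ions that are smaller are Al³⁺. That's 1.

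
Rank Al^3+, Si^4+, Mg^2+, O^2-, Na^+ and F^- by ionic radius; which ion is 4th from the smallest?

Na^+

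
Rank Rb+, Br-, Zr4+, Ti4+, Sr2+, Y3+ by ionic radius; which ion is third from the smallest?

Y3+

First list Z and electron count for each: Ti4+ (Z=22, 18 e⁻), Zr4+ (Z=40, 36 e⁻), Y3+ (Z=39, 36 e⁻), Sr2+ (Z=38, 36 e⁻), Rb+ (Z=37, 36 e⁻), Br- (Z=35, 36 e⁻). Ti4+ < Zr4+ (same group, 1 shell fewer); Zr4+ < Y3+ (isoelectronic, higher Z=40 is smaller); Y3+ < Sr2+ (both 36 e⁻, Z=39>38); Sr2+ < Rb+ (both 36 e⁻, Z=38>37); Rb+ < Br- (both 36 e⁻, Z=37>35).
Ordering: Ti4+ < Zr4+ < Y3+ < Sr2+ < Rb+ < Br-. The third smallest is Y3+.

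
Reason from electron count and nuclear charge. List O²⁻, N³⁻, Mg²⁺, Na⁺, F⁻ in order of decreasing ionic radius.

Isoelectronic series (10 e⁻ each). Size is set by nuclear charge: more protons means a smaller ion. Mg²⁺ (Z=12), Na⁺ (Z=11), F⁻ (Z=9), O²⁻ (Z=8), N³⁻ (Z=7).

N³⁻ > O²⁻ > F⁻ > Na⁺ > Mg²⁺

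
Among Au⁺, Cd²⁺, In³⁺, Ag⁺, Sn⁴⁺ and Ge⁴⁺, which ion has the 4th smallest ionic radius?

Cd²⁺

Tabulating Z and e⁻: Ge⁴⁺ (Z=32, 28 e⁻), Sn⁴⁺ (Z=50, 46 e⁻), In³⁺ (Z=49, 46 e⁻), Cd²⁺ (Z=48, 46 e⁻), Ag⁺ (Z=47, 46 e⁻), Au⁺ (Z=79, 78 e⁻). Ge⁴⁺ < Sn⁴⁺ (same group, 1 shell fewer); Sn⁴⁺ < In³⁺ (both 46 e⁻, Z=50>49); In³⁺ < Cd²⁺ (both 46 e⁻, Z=49>48); Cd²⁺ < Ag⁺ (isoelectronic, higher Z=48 is smaller); Ag⁺ < Au⁺ (same group, 1 shell fewer).
Ordering: Ge⁴⁺ < Sn⁴⁺ < In³⁺ < Cd²⁺ < Ag⁺ < Au⁺. The 4th smallest is Cd²⁺.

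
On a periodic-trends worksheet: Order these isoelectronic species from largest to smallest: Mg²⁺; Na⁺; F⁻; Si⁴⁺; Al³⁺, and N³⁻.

Isoelectronic series (10 e⁻ each). Size is set by nuclear charge: more protons means a smaller ion. Si⁴⁺ (Z=14), Al³⁺ (Z=13), Mg²⁺ (Z=12), Na⁺ (Z=11), F⁻ (Z=9), N³⁻ (Z=7).

N³⁻ > F⁻ > Na⁺ > Mg²⁺ > Al³⁺ > Si⁴⁺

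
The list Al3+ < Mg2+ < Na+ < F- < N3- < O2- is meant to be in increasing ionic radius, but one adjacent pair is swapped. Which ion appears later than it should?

O2-

Compare adjacent ions: both have 10 electrons but Z(O)=8 > Z(N)=7, so O2- should be the smaller of the two — yet in this increasing list N3- sits before O2-. Nothing else is reversed, so O2- should move one place to the left.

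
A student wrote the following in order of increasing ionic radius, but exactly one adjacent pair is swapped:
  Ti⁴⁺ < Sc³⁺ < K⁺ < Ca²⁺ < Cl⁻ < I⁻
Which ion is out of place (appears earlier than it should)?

Check each adjacent pair. K⁺ and Ca²⁺ are reversed: both have 18 electrons but Z(Ca)=20 > Z(K)=19, so Ca²⁺ should be the smaller of the two. No other neighbouring pair contradicts the periodic trends, so K⁺ is the ion listed too early.

K⁺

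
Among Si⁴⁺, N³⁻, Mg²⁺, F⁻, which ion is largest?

N³⁻

All of these have 10 electrons (isoelectronic). With the same electron cloud, the ion with the most protons pulls it in tightest. Nuclear charges: Si⁴⁺ (Z=14), Mg²⁺ (Z=12), F⁻ (Z=9), N³⁻ (Z=7). Highest Z is smallest.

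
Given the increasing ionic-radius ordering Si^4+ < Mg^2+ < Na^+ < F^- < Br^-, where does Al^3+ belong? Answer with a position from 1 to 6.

Electron counts and nuclear charges: Si^4+ has 10 e⁻ (Z=14), Al^3+ has 10 e⁻ (Z=13), Mg^2+ has 10 e⁻ (Z=12), Na^+ has 10 e⁻ (Z=11), F^- has 10 e⁻ (Z=9), Br^- has 36 e⁻ (Z=35). Si^4+ < Al^3+ (both 10 e⁻, Z=14>13); Al^3+ < Mg^2+ (isoelectronic, higher Z=13 is smaller); Mg^2+ < Na^+ (isoelectronic, higher Z=12 is smaller); Na^+ < F^- (isoelectronic, higher Z=11 is smaller); F^- < Br^- (same group, 2 shells fewer).
Putting Al^3+ in gives Si^4+ < Al^3+ < Mg^2+ < Na^+ < F^- < Br^-; it lands at slot 2.

2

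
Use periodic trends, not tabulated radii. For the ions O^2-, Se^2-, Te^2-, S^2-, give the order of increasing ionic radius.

These ions sit in one column with identical charge. Each step down the periodic table adds a principal shell, increasing the radius.

O^2- < S^2- < Se^2- < Te^2-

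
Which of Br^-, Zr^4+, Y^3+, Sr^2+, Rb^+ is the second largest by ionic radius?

These species are isoelectronic with 36 electrons. The only difference is the number of protons: Zr^4+ (Z=40), Y^3+ (Z=39), Sr^2+ (Z=38), Rb^+ (Z=37), Br^- (Z=35). The strongest nuclear pull (Zr^4+) gives the smallest ion.
That gives Zr^4+ < Y^3+ < Sr^2+ < Rb^+ < Br^-. From the largest end, number 2 is Rb^+.

Rb^+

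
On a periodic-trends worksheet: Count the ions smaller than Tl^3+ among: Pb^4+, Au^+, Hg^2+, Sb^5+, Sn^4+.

Sb^5+ (Z=51, 46 e⁻), Sn^4+ (Z=50, 46 e⁻), Pb^4+ (Z=82, 78 e⁻), Tl^3+ (Z=81, 78 e⁻), Hg^2+ (Z=80, 78 e⁻), Au^+ (Z=79, 78 e⁻). Sb^5+ < Sn^4+ (isoelectronic, higher Z=51 is smaller); Sn^4+ < Pb^4+ (same group, period 5 vs 6); Pb^4+ < Tl^3+ (both 78 e⁻, Z=82>81); Tl^3+ < Hg^2+ (isoelectronic, higher Z=81 is smaller); Hg^2+ < Au^+ (both 78 e⁻, Z=80>79).
Placing each against Tl^3+: smaller — Sb^5+, Sn^4+, Pb^4+; larger — Hg^2+, Au^+. That's 3.

3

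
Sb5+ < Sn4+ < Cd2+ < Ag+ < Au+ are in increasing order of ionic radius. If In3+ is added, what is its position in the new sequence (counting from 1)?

3

First list Z and electron count for each: Sb5+ has 46 e⁻ (Z=51), Sn4+ has 46 e⁻ (Z=50), In3+ has 46 e⁻ (Z=49), Cd2+ has 46 e⁻ (Z=48), Ag+ has 46 e⁻ (Z=47), Au+ has 78 e⁻ (Z=79). Sb5+ < Sn4+ (both 46 e⁻, Z=51>50); Sn4+ < In3+ (both 46 e⁻, Z=50>49); In3+ < Cd2+ (both 46 e⁻, Z=49>48); Cd2+ < Ag+ (both 46 e⁻, Z=48>47); Ag+ < Au+ (same group, 1 shell fewer).
Merged order: Sb5+ < Sn4+ < In3+ < Cd2+ < Ag+ < Au+ — In3+ is number 3.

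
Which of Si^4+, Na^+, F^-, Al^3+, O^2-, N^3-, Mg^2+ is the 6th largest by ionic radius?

Al^3+

These species are isoelectronic with 10 electrons. The only difference is the number of protons: Si^4+ (Z=14), Al^3+ (Z=13), Mg^2+ (Z=12), Na^+ (Z=11), F^- (Z=9), O^2- (Z=8), N^3- (Z=7). The strongest nuclear pull (Si^4+) gives the smallest ion.
Ordering: Si^4+ < Al^3+ < Mg^2+ < Na^+ < F^- < O^2- < N^3-. The 6th largest is Al^3+.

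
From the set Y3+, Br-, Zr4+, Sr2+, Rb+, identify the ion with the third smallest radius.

Isoelectronic series (36 e⁻ each). Size is set by nuclear charge: more protons means a smaller ion. Zr4+ (Z=40), Y3+ (Z=39), Sr2+ (Z=38), Rb+ (Z=37), Br- (Z=35).
Full ascending order: Zr4+ < Y3+ < Sr2+ < Rb+ < Br-. Counting from the smallest, position 3 is Sr2+.

Sr2+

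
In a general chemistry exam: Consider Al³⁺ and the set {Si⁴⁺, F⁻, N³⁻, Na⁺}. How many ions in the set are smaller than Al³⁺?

Each ion has 10 electrons. The ranking follows nuclear charge in reverse — greater Z gives a smaller radius. Si⁴⁺ (Z=14), Al³⁺ (Z=13), Na⁺ (Z=11), F⁻ (Z=9), N³⁻ (Z=7).
Overall: Si⁴⁺ < Al³⁺ < Na⁺ < F⁻ < N³⁻. Al³⁺ has 1 below it and 3 above. So 1 is smaller.

1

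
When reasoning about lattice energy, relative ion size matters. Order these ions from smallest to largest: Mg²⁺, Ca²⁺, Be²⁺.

Be²⁺ < Mg²⁺ < Ca²⁺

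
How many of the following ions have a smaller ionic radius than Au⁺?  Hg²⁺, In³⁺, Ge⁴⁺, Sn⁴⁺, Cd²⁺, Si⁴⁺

6

Electron counts and nuclear charges: Si⁴⁺ (Z=14, 10 e⁻), Ge⁴⁺ (Z=32, 28 e⁻), Sn⁴⁺ (Z=50, 46 e⁻), In³⁺ (Z=49, 46 e⁻), Cd²⁺ (Z=48, 46 e⁻), Hg²⁺ (Z=80, 78 e⁻), Au⁺ (Z=79, 78 e⁻). Si⁴⁺ < Ge⁴⁺ (same group, period 3 vs 4); Ge⁴⁺ < Sn⁴⁺ (same group, period 4 vs 5); Sn⁴⁺ < In³⁺ (isoelectronic, higher Z=50 is smaller); In³⁺ < Cd²⁺ (isoelectronic, higher Z=49 is smaller); Cd²⁺ < Hg²⁺ (same group, period 5 vs 6); Hg²⁺ < Au⁺ (isoelectronic, higher Z=80 is smaller).
Relative to Au⁺, the ions that are smaller are Si⁴⁺, Ge⁴⁺, Sn⁴⁺, In³⁺, Cd²⁺, Hg²⁺. So 6 are smaller.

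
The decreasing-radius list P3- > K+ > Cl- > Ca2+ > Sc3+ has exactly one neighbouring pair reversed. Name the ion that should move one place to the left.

The pair K+, Cl- is the wrong way round — they are isoelectronic (18 e⁻) and K has more protons than Cl (19 vs 17), making K+ smaller. All other adjacent pairs agree with periodic trends, so Cl- is the misplaced ion.

Cl-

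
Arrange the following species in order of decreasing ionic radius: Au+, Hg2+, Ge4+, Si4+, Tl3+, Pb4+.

Si4+ (Z=14, 10 e⁻), Ge4+ (Z=32, 28 e⁻), Pb4+ (Z=82, 78 e⁻), Tl3+ (Z=81, 78 e⁻), Hg2+ (Z=80, 78 e⁻), Au+ (Z=79, 78 e⁻). Si4+ < Ge4+ (same group, 1 shell fewer); Ge4+ < Pb4+ (same group, 2 shells fewer); Pb4+ < Tl3+ (both 78 e⁻, Z=82>81); Tl3+ < Hg2+ (both 78 e⁻, Z=81>80); Hg2+ < Au+ (isoelectronic, higher Z=80 is smaller).

Au+ > Hg2+ > Tl3+ > Pb4+ > Ge4+ > Si4+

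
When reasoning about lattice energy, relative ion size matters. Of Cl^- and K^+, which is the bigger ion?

These species are isoelectronic with 18 electrons. The only difference is the number of protons: K^+ (Z=19), Cl^- (Z=17). The strongest nuclear pull (K^+) gives the smallest ion.

Cl^-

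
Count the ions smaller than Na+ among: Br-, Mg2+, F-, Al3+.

Al3+: 10 e⁻, Z=13, Mg2+: 10 e⁻, Z=12, Na+: 10 e⁻, Z=11, F-: 10 e⁻, Z=9, Br-: 36 e⁻, Z=35. Al3+ < Mg2+ (isoelectronic, higher Z=13 is smaller); Mg2+ < Na+ (isoelectronic, higher Z=12 is smaller); Na+ < F- (both 10 e⁻, Z=11>9); F- < Br- (same group, 2 shells fewer).
Placing each against Na+: smaller — Al3+, Mg2+; larger — F-, Br-. So 2 are smaller.

2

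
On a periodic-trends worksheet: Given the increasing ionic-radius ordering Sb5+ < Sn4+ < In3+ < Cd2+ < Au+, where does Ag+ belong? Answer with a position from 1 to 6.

Work out protons and electrons: Sb5+: 46 e⁻, Z=51, Sn4+: 46 e⁻, Z=50, In3+: 46 e⁻, Z=49, Cd2+: 46 e⁻, Z=48, Ag+: 46 e⁻, Z=47, Au+: 78 e⁻, Z=79. Sb5+ < Sn4+ (both 46 e⁻, Z=51>50); Sn4+ < In3+ (both 46 e⁻, Z=50>49); In3+ < Cd2+ (isoelectronic, higher Z=49 is smaller); Cd2+ < Ag+ (isoelectronic, higher Z=48 is smaller); Ag+ < Au+ (same group, 1 shell fewer).
The complete sequence is Sb5+ < Sn4+ < In3+ < Cd2+ < Ag+ < Au+. Ag+ sits at position 5.

5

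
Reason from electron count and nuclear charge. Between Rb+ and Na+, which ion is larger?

Rb+

These ions sit in one column with identical charge. Each step down the periodic table adds a principal shell, increasing the radius.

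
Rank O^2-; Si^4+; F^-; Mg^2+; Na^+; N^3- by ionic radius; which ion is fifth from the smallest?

O^2-

Each ion has 10 electrons. The ranking follows nuclear charge in reverse — greater Z gives a smaller radius. Si^4+ (Z=14), Mg^2+ (Z=12), Na^+ (Z=11), F^- (Z=9), O^2- (Z=8), N^3- (Z=7).
So the order is Si^4+ < Mg^2+ < Na^+ < F^- < O^2- < N^3-; the 5th-smallest ion is O^2-.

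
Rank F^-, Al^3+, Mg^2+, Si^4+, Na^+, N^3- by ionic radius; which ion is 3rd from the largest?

Na^+

Each ion has 10 electrons. The ranking follows nuclear charge in reverse — greater Z gives a smaller radius. Si^4+ (Z=14), Al^3+ (Z=13), Mg^2+ (Z=12), Na^+ (Z=11), F^- (Z=9), N^3- (Z=7).
Ordering: Si^4+ < Al^3+ < Mg^2+ < Na^+ < F^- < N^3-. The 3rd largest is Na^+.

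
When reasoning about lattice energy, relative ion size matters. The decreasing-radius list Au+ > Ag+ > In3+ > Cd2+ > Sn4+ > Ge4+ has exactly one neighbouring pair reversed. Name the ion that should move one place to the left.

Cd2+

Scanning neighbour by neighbour, only In3+/Cd2+ violates a trend: In3+ and Cd2+ share 46 electrons; the higher nuclear charge on In (Z=49) contracts it more, so In3+ < Cd2+. That makes Cd2+ the one sitting a position late relative to where it belongs.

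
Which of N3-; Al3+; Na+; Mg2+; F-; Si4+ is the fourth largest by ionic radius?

Mg2+

Each ion has 10 electrons. The ranking follows nuclear charge in reverse — greater Z gives a smaller radius. Si4+ (Z=14), Al3+ (Z=13), Mg2+ (Z=12), Na+ (Z=11), F- (Z=9), N3- (Z=7).
Ordering: Si4+ < Al3+ < Mg2+ < Na+ < F- < N3-. The fourth largest is Mg2+.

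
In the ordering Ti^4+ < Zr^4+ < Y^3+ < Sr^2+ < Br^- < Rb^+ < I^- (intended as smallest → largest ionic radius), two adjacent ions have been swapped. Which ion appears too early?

Compare adjacent ions: both have 36 electrons but Z(Rb)=37 > Z(Br)=35, so Rb^+ should be the smaller of the two — yet in this increasing list Br^- sits before Rb^+. Nothing else is reversed, so Br^- should move one place to the right.

Br^-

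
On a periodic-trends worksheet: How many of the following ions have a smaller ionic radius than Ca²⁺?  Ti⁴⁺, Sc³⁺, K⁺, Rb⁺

2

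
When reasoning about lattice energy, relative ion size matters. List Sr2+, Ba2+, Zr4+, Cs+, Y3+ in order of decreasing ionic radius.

Zr4+ has 36 e⁻ (Z=40), Y3+ has 36 e⁻ (Z=39), Sr2+ has 36 e⁻ (Z=38), Ba2+ has 54 e⁻ (Z=56), Cs+ has 54 e⁻ (Z=55). Zr4+ < Y3+ (isoelectronic, higher Z=40 is smaller); Y3+ < Sr2+ (isoelectronic, higher Z=39 is smaller); Sr2+ < Ba2+ (same group, period 5 vs 6); Ba2+ < Cs+ (isoelectronic, higher Z=56 is smaller).

Cs+ > Ba2+ > Sr2+ > Y3+ > Zr4+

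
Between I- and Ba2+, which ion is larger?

Each ion has 54 electrons. The ranking follows nuclear charge in reverse — greater Z gives a smaller radius. Ba2+ (Z=56), I- (Z=53).

I-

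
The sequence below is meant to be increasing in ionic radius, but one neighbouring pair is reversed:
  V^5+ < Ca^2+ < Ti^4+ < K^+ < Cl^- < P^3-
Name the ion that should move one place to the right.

Ca^2+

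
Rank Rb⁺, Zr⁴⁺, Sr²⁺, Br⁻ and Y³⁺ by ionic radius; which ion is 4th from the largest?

Y³⁺

Isoelectronic series (36 e⁻ each). Size is set by nuclear charge: more protons means a smaller ion. Zr⁴⁺ (Z=40), Y³⁺ (Z=39), Sr²⁺ (Z=38), Rb⁺ (Z=37), Br⁻ (Z=35).
Ordering: Zr⁴⁺ < Y³⁺ < Sr²⁺ < Rb⁺ < Br⁻. The 4th largest is Y³⁺.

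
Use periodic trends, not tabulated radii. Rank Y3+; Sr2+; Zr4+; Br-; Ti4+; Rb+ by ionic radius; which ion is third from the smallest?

Y3+

Work out protons and electrons: Ti4+ has 18 e⁻ (Z=22), Zr4+ has 36 e⁻ (Z=40), Y3+ has 36 e⁻ (Z=39), Sr2+ has 36 e⁻ (Z=38), Rb+ has 36 e⁻ (Z=37), Br- has 36 e⁻ (Z=35). Ti4+ < Zr4+ (same group, 1 shell fewer); Zr4+ < Y3+ (isoelectronic, higher Z=40 is smaller); Y3+ < Sr2+ (both 36 e⁻, Z=39>38); Sr2+ < Rb+ (isoelectronic, higher Z=38 is smaller); Rb+ < Br- (both 36 e⁻, Z=37>35).
So the order is Ti4+ < Zr4+ < Y3+ < Sr2+ < Rb+ < Br-; the 3rd-smallest ion is Y3+.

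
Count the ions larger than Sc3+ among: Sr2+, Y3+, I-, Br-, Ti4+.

Work out protons and electrons: Ti4+ (Z=22, 18 e⁻), Sc3+ (Z=21, 18 e⁻), Y3+ (Z=39, 36 e⁻), Sr2+ (Z=38, 36 e⁻), Br- (Z=35, 36 e⁻), I- (Z=53, 54 e⁻). Ti4+ < Sc3+ (both 18 e⁻, Z=22>21); Sc3+ < Y3+ (same group, 1 shell fewer); Y3+ < Sr2+ (isoelectronic, higher Z=39 is smaller); Sr2+ < Br- (both 36 e⁻, Z=38>35); Br- < I- (same group, period 4 vs 5).
Overall: Ti4+ < Sc3+ < Y3+ < Sr2+ < Br- < I-. Sc3+ has 1 below it and 4 above. Count: 4.

4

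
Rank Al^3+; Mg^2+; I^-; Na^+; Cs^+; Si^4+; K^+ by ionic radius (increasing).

Si^4+ < Al^3+ < Mg^2+ < Na^+ < K^+ < Cs^+ < I^-

Si^4+ has 10 e⁻ (Z=14), Al^3+ has 10 e⁻ (Z=13), Mg^2+ has 10 e⁻ (Z=12), Na^+ has 10 e⁻ (Z=11), K^+ has 18 e⁻ (Z=19), Cs^+ has 54 e⁻ (Z=55), I^- has 54 e⁻ (Z=53). Si^4+ < Al^3+ (isoelectronic, higher Z=14 is smaller); Al^3+ < Mg^2+ (both 10 e⁻, Z=13>12); Mg^2+ < Na^+ (isoelectronic, higher Z=12 is smaller); Na^+ < K^+ (same group, period 3 vs 4); K^+ < Cs^+ (same group, 2 shells fewer); Cs^+ < I^- (both 54 e⁻, Z=55>53).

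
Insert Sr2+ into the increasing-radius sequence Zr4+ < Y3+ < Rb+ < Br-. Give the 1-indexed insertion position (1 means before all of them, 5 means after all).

3

These species are isoelectronic with 36 electrons. The only difference is the number of protons: Zr4+ (Z=40), Y3+ (Z=39), Sr2+ (Z=38), Rb+ (Z=37), Br- (Z=35). The strongest nuclear pull (Zr4+) gives the smallest ion.
With Sr2+ included the full order is Zr4+ < Y3+ < Sr2+ < Rb+ < Br-, so it takes position 3.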